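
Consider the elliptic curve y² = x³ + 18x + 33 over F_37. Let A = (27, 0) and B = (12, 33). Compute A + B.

(27, 0) + (12, 33). λ = (33 - 0)/(12 - 27) ≡ 33/22 mod 37. 22⁻¹ ≡ 32 (mod 37) since 22·32 = 704 ≡ 1, so λ ≡ 20.
  x = λ² - 27 - 12 = 400 - 39 ≡ 28; y = λ·(27 - 28) - 0 ≡ 17. → (28, 17)

(28, 17)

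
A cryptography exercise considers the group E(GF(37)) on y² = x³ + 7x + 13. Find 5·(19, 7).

Write Q = (19, 7).
Repeated addition: build up to 5Q.
2Q: tangent at (19, 7): λ = (3·19² + 7)/(2·7) ≡ 17/14. 14⁻¹ ≡ 8 (mod 37) since 14·8 = 112 ≡ 1, so λ ≡ 17·8 ≡ 25.
  x = λ² - 19 - 19 = 625 - 38 ≡ 32; y = λ·(19 - 32) - 7 ≡ 1. → (32, 1)
3Q: (32, 1) + (19, 7). λ = (7 - 1)/(19 - 32) ≡ 6/24 mod 37. 24⁻¹ ≡ 17 (mod 37), so λ ≡ 28.
  x = λ² - 32 - 19 = 784 - 51 ≡ 30; y = λ·(32 - 30) - 1 ≡ 18. → (30, 18)
4Q: (30, 18) + (19, 7). λ = (7 - 18)/(19 - 30) ≡ 26/26 mod 37. 26⁻¹ ≡ 10 (mod 37) since 26·10 = 260 ≡ 1, so λ ≡ 1.
  x = λ² - 30 - 19 = 1 - 49 ≡ 26; y = λ·(30 - 26) - 18 ≡ 23. → (26, 23)
5Q: (26, 23) + (19, 7). λ = (7 - 23)/(19 - 26) ≡ 21/30 mod 37. 30⁻¹ ≡ 21 (mod 37), so λ ≡ 34.
  x = λ² - 26 - 19 = 1156 - 45 ≡ 1; y = λ·(26 - 1) - 23 ≡ 13. → (1, 13)

(1, 13)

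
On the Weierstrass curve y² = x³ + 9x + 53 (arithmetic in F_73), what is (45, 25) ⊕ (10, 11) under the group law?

(45, 25) + (10, 11). λ = (11 - 25)/(10 - 45) ≡ 59/38 mod 73. 38⁻¹ ≡ 25 (mod 73) since 38·25 = 950 ≡ 1, so λ ≡ 15.
  x = λ² - 45 - 10 = 225 - 55 ≡ 24; y = λ·(45 - 24) - 25 ≡ 71. → (24, 71)

(24, 71)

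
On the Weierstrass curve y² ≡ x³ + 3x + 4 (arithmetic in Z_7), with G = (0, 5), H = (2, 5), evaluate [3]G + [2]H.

(0, 2)

First 3G:
Repeated addition: build up to 3G.
2G: tangent at (0, 5): λ = (3·0² + 3)/(2·5) ≡ 3/3. 3⁻¹ ≡ 5 (mod 7) since 3·5 = 15 ≡ 1, so λ ≡ 3·5 ≡ 1.
  x = λ² - 0 - 0 = 1 - 0 ≡ 1; y = λ·(0 - 1) - 5 ≡ 1. → (1, 1)
3G: (1, 1) + (0, 5). λ = (5 - 1)/(0 - 1) ≡ 4/6 mod 7. 6⁻¹ ≡ 6 (mod 7), so λ ≡ 3.
  x = λ² - 1 - 0 = 9 - 1 ≡ 1; y = λ·(1 - 1) - 1 ≡ 6. → (1, 6)
3G = (1, 6).
Next 2H:
Repeated addition: build up to 2H.
2H: tangent at (2, 5): λ = (3·2² + 3)/(2·5) ≡ 1/3. 3⁻¹ ≡ 5 (mod 7), so λ ≡ 1·5 ≡ 5.
  x = λ² - 2 - 2 = 25 - 4 ≡ 0; y = λ·(2 - 0) - 5 ≡ 5. → (0, 5)
2H = (0, 5).
Finally 3G + 2H:
(1, 6) + (0, 5). λ = (5 - 6)/(0 - 1) ≡ 6/6 mod 7. 6⁻¹ ≡ 6 (mod 7) since 6·6 = 36 ≡ 1, so λ ≡ 1.
  x = λ² - 1 - 0 = 1 - 1 ≡ 0; y = λ·(1 - 0) - 6 ≡ 2. → (0, 2)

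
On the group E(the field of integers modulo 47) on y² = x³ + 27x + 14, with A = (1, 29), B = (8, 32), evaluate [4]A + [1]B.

First 4A:
Double-and-add on 4 = (100)₂. Start with A = (1, 29) for the leading 1-bit.
double: tangent at (1, 29): λ = (3·1² + 27)/(2·29) ≡ 30/11. 11⁻¹ ≡ 30 (mod 47) since 11·30 = 330 ≡ 1, so λ ≡ 30·30 ≡ 7.
  x = λ² - 1 - 1 = 49 - 2 ≡ 0; y = λ·(1 - 0) - 29 ≡ 25. → (0, 25)
double: tangent at (0, 25): λ = (3·0² + 27)/(2·25) ≡ 27/3. 3⁻¹ ≡ 16 (mod 47), so λ ≡ 27·16 ≡ 9.
  x = λ² - 0 - 0 = 81 - 0 ≡ 34; y = λ·(0 - 34) - 25 ≡ 45. → (34, 45)
4A = (34, 45).
Finally 4A + B:
(34, 45) + (8, 32). λ = (32 - 45)/(8 - 34) ≡ 34/21 mod 47. 21⁻¹ ≡ 9 (mod 47) since 21·9 = 189 ≡ 1, so λ ≡ 24.
  x = λ² - 34 - 8 = 576 - 42 ≡ 17; y = λ·(34 - 17) - 45 ≡ 34. → (17, 34)

(17, 34)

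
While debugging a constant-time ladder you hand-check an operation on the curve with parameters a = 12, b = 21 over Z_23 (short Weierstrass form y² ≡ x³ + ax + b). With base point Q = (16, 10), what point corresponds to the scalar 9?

Double-and-add on 9 = (1001)₂. Start with Q = (16, 10) for the leading 1-bit.
double: tangent at (16, 10): λ = (3·16² + 12)/(2·10) ≡ 21/20. 20⁻¹ ≡ 15 (mod 23), so λ ≡ 21·15 ≡ 16.
  x = λ² - 16 - 16 = 256 - 32 ≡ 17; y = λ·(16 - 17) - 10 ≡ 20. → (17, 20)
double: tangent at (17, 20): λ = (3·17² + 12)/(2·20) ≡ 5/17. 17⁻¹ ≡ 19 (mod 23), so λ ≡ 5·19 ≡ 3.
  x = λ² - 17 - 17 = 9 - 34 ≡ 21; y = λ·(17 - 21) - 20 ≡ 14. → (21, 14)
double: tangent at (21, 14): λ = (3·21² + 12)/(2·14) ≡ 1/5. 5⁻¹ ≡ 14 (mod 23), so λ ≡ 1·14 ≡ 14.
  x = λ² - 21 - 21 = 196 - 42 ≡ 16; y = λ·(21 - 16) - 14 ≡ 10. → (16, 10)
add Q: tangent at (16, 10): λ = (3·16² + 12)/(2·10) ≡ 21/20. 20⁻¹ ≡ 15 (mod 23), so λ ≡ 21·15 ≡ 16.
  x = λ² - 16 - 16 = 256 - 32 ≡ 17; y = λ·(16 - 17) - 10 ≡ 20. → (17, 20)

(17, 20)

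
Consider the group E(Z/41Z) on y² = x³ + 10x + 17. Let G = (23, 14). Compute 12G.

(32, 10)

Repeated addition: build up to 12G.
2G: tangent at (23, 14): λ = (3·23² + 10)/(2·14) ≡ 39/28. 28⁻¹ ≡ 22 (mod 41), so λ ≡ 39·22 ≡ 38.
  x = λ² - 23 - 23 = 1444 - 46 ≡ 4; y = λ·(23 - 4) - 14 ≡ 11. → (4, 11)
3G: (4, 11) + (23, 14). λ = (14 - 11)/(23 - 4) ≡ 3/19 mod 41. 19⁻¹ ≡ 13 (mod 41) since 19·13 = 247 ≡ 1, so λ ≡ 39.
  x = λ² - 4 - 23 = 1521 - 27 ≡ 18; y = λ·(4 - 18) - 11 ≡ 17. → (18, 17)
4G: (18, 17) + (23, 14). λ = (14 - 17)/(23 - 18) ≡ 38/5 mod 41. 5⁻¹ ≡ 33 (mod 41), so λ ≡ 24.
  x = λ² - 18 - 23 = 576 - 41 ≡ 2; y = λ·(18 - 2) - 17 ≡ 39. → (2, 39)
5G: (2, 39) + (23, 14). λ = (14 - 39)/(23 - 2) ≡ 16/21 mod 41. 21⁻¹ ≡ 2 (mod 41) since 21·2 = 42 ≡ 1, so λ ≡ 32.
  x = λ² - 2 - 23 = 1024 - 25 ≡ 15; y = λ·(2 - 15) - 39 ≡ 37. → (15, 37)
6G: (15, 37) + (23, 14). λ = (14 - 37)/(23 - 15) ≡ 18/8 mod 41. 8⁻¹ ≡ 36 (mod 41) since 8·36 = 288 ≡ 1, so λ ≡ 33.
  x = λ² - 15 - 23 = 1089 - 38 ≡ 26; y = λ·(15 - 26) - 37 ≡ 10. → (26, 10)
7G: (26, 10) + (23, 14). λ = (14 - 10)/(23 - 26) ≡ 4/38 mod 41. 38⁻¹ ≡ 27 (mod 41), so λ ≡ 26.
  x = λ² - 26 - 23 = 676 - 49 ≡ 12; y = λ·(26 - 12) - 10 ≡ 26. → (12, 26)
8G: (12, 26) + (23, 14). λ = (14 - 26)/(23 - 12) ≡ 29/11 mod 41. 11⁻¹ ≡ 15 (mod 41), so λ ≡ 25.
  x = λ² - 12 - 23 = 625 - 35 ≡ 16; y = λ·(12 - 16) - 26 ≡ 38. → (16, 38)
9G: (16, 38) + (23, 14). λ = (14 - 38)/(23 - 16) ≡ 17/7 mod 41. 7⁻¹ ≡ 6 (mod 41) since 7·6 = 42 ≡ 1, so λ ≡ 20.
  x = λ² - 16 - 23 = 400 - 39 ≡ 33; y = λ·(16 - 33) - 38 ≡ 32. → (33, 32)
10G: (33, 32) + (23, 14). λ = (14 - 32)/(23 - 33) ≡ 23/31 mod 41. 31⁻¹ ≡ 4 (mod 41), so λ ≡ 10.
  x = λ² - 33 - 23 = 100 - 56 ≡ 3; y = λ·(33 - 3) - 32 ≡ 22. → (3, 22)
11G: (3, 22) + (23, 14). λ = (14 - 22)/(23 - 3) ≡ 33/20 mod 41. 20⁻¹ ≡ 39 (mod 41), so λ ≡ 16.
  x = λ² - 3 - 23 = 256 - 26 ≡ 25; y = λ·(3 - 25) - 22 ≡ 36. → (25, 36)
12G: (25, 36) + (23, 14). λ = (14 - 36)/(23 - 25) ≡ 19/39 mod 41. 39⁻¹ ≡ 20 (mod 41), so λ ≡ 11.
  x = λ² - 25 - 23 = 121 - 48 ≡ 32; y = λ·(25 - 32) - 36 ≡ 10. → (32, 10)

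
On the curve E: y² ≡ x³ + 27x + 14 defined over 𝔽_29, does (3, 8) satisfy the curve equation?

yes

y² = 8² ≡ 6; x³ + 27x + 14 = 122 ≡ 6 (mod 29). 6 = 6.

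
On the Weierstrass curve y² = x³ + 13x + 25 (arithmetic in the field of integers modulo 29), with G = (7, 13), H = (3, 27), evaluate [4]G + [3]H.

First 4G:
Repeated addition: build up to 4G.
2G: tangent at (7, 13): λ = (3·7² + 13)/(2·13) ≡ 15/26. 26⁻¹ ≡ 19 (mod 29) since 26·19 = 494 ≡ 1, so λ ≡ 15·19 ≡ 24.
  x = λ² - 7 - 7 = 576 - 14 ≡ 11; y = λ·(7 - 11) - 13 ≡ 7. → (11, 7)
3G: (11, 7) + (7, 13). λ = (13 - 7)/(7 - 11) ≡ 6/25 mod 29. 25⁻¹ ≡ 7 (mod 29) since 25·7 = 175 ≡ 1, so λ ≡ 13.
  x = λ² - 11 - 7 = 169 - 18 ≡ 6; y = λ·(11 - 6) - 7 ≡ 0. → (6, 0)
4G: (6, 0) + (7, 13). λ = (13 - 0)/(7 - 6) ≡ 13/1 mod 29. 1⁻¹ ≡ 1 (mod 29) since 1·1 = 1 ≡ 1, so λ ≡ 13.
  x = λ² - 6 - 7 = 169 - 13 ≡ 11; y = λ·(6 - 11) - 0 ≡ 22. → (11, 22)
4G = (11, 22).
Next 3H:
Repeated addition: build up to 3H.
2H: tangent at (3, 27): λ = (3·3² + 13)/(2·27) ≡ 11/25. 25⁻¹ ≡ 7 (mod 29), so λ ≡ 11·7 ≡ 19.
  x = λ² - 3 - 3 = 361 - 6 ≡ 7; y = λ·(3 - 7) - 27 ≡ 13. → (7, 13)
3H: (7, 13) + (3, 27). λ = (27 - 13)/(3 - 7) ≡ 14/25 mod 29. 25⁻¹ ≡ 7 (mod 29), so λ ≡ 11.
  x = λ² - 7 - 3 = 121 - 10 ≡ 24; y = λ·(7 - 24) - 13 ≡ 3. → (24, 3)
3H = (24, 3).
Finally 4G + 3H:
(11, 22) + (24, 3). λ = (3 - 22)/(24 - 11) ≡ 10/13 mod 29. 13⁻¹ ≡ 9 (mod 29), so λ ≡ 3.
  x = λ² - 11 - 24 = 9 - 35 ≡ 3; y = λ·(11 - 3) - 22 ≡ 2. → (3, 2)

(3, 2)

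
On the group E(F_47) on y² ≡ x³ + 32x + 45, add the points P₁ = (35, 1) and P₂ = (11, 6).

(35, 1) + (11, 6). λ = (6 - 1)/(11 - 35) ≡ 5/23 mod 47. 23⁻¹ ≡ 45 (mod 47), so λ ≡ 37.
  x = λ² - 35 - 11 = 1369 - 46 ≡ 7; y = λ·(35 - 7) - 1 ≡ 1. → (7, 1)

(7, 1)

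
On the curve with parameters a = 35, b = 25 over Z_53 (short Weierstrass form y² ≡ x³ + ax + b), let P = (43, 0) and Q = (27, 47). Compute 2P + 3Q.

(50, 23)

First 2P:
Repeated addition: build up to 2P.
2P: (43, 0) + (43, 0): same x and y₁ ≡ -y₂, so the sum is O.
2P = O.
Next 3Q:
Repeated addition: build up to 3Q.
2Q: tangent at (27, 47): λ = (3·27² + 35)/(2·47) ≡ 49/41. 41⁻¹ ≡ 22 (mod 53) since 41·22 = 902 ≡ 1, so λ ≡ 49·22 ≡ 18.
  x = λ² - 27 - 27 = 324 - 54 ≡ 5; y = λ·(27 - 5) - 47 ≡ 31. → (5, 31)
3Q: (5, 31) + (27, 47). λ = (47 - 31)/(27 - 5) ≡ 16/22 mod 53. 22⁻¹ ≡ 41 (mod 53), so λ ≡ 20.
  x = λ² - 5 - 27 = 400 - 32 ≡ 50; y = λ·(5 - 50) - 31 ≡ 23. → (50, 23)
3Q = (50, 23).
Finally 2P + 3Q:
O + (50, 23) = (50, 23) (identity).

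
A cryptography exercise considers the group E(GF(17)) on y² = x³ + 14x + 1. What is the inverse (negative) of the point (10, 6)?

(10, 11)

-(10, 6) = (10, -6 mod 17) = (10, 11).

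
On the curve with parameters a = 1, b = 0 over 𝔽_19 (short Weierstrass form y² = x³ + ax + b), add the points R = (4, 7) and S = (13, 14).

(8, 11)

(4, 7) + (13, 14). λ = (14 - 7)/(13 - 4) ≡ 7/9 mod 19. 9⁻¹ ≡ 17 (mod 19) since 9·17 = 153 ≡ 1, so λ ≡ 5.
  x = λ² - 4 - 13 = 25 - 17 ≡ 8; y = λ·(4 - 8) - 7 ≡ 11. → (8, 11)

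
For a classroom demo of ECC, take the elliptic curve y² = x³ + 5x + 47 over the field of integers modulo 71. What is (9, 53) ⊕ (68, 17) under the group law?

(9, 53) + (68, 17). λ = (17 - 53)/(68 - 9) ≡ 35/59 mod 71. 59⁻¹ ≡ 65 (mod 71), so λ ≡ 3.
  x = λ² - 9 - 68 = 9 - 77 ≡ 3; y = λ·(9 - 3) - 53 ≡ 36. → (3, 36)

(3, 36)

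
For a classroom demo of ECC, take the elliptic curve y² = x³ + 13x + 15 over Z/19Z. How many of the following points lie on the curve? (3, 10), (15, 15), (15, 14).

(3, 10): 10² ≡ 5, rhs ≡ 5 → on.
(15, 15): 15² ≡ 16, rhs ≡ 13 → off.
(15, 14): 14² ≡ 6, rhs ≡ 13 → off.

1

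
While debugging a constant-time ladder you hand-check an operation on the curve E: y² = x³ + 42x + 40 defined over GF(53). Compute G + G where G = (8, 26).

tangent at (8, 26): λ = (3·8² + 42)/(2·26) ≡ 22/52. 52⁻¹ ≡ 52 (mod 53), so λ ≡ 22·52 ≡ 31.
  x = λ² - 8 - 8 = 961 - 16 ≡ 44; y = λ·(8 - 44) - 26 ≡ 24. → (44, 24)

(44, 24)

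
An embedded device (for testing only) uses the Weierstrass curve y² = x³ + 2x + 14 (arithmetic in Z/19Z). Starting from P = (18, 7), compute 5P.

(5, 15)

Double-and-add on 5 = (101)₂. Start with P = (18, 7) for the leading 1-bit.
double: tangent at (18, 7): λ = (3·18² + 2)/(2·7) ≡ 5/14. 14⁻¹ ≡ 15 (mod 19) since 14·15 = 210 ≡ 1, so λ ≡ 5·15 ≡ 18.
  x = λ² - 18 - 18 = 324 - 36 ≡ 3; y = λ·(18 - 3) - 7 ≡ 16. → (3, 16)
double: tangent at (3, 16): λ = (3·3² + 2)/(2·16) ≡ 10/13. 13⁻¹ ≡ 3 (mod 19), so λ ≡ 10·3 ≡ 11.
  x = λ² - 3 - 3 = 121 - 6 ≡ 1; y = λ·(3 - 1) - 16 ≡ 6. → (1, 6)
add P: (1, 6) + (18, 7). λ = (7 - 6)/(18 - 1) ≡ 1/17 mod 19. 17⁻¹ ≡ 9 (mod 19) since 17·9 = 153 ≡ 1, so λ ≡ 9.
  x = λ² - 1 - 18 = 81 - 19 ≡ 5; y = λ·(1 - 5) - 6 ≡ 15. → (5, 15)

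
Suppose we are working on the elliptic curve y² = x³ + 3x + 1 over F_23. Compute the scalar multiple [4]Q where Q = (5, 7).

Repeated addition: build up to 4Q.
2Q: tangent at (5, 7): λ = (3·5² + 3)/(2·7) ≡ 9/14. 14⁻¹ ≡ 5 (mod 23) since 14·5 = 70 ≡ 1, so λ ≡ 9·5 ≡ 22.
  x = λ² - 5 - 5 = 484 - 10 ≡ 14; y = λ·(5 - 14) - 7 ≡ 2. → (14, 2)
3Q: (14, 2) + (5, 7). λ = (7 - 2)/(5 - 14) ≡ 5/14 mod 23. 14⁻¹ ≡ 5 (mod 23) since 14·5 = 70 ≡ 1, so λ ≡ 2.
  x = λ² - 14 - 5 = 4 - 19 ≡ 8; y = λ·(14 - 8) - 2 ≡ 10. → (8, 10)
4Q: (8, 10) + (5, 7). λ = (7 - 10)/(5 - 8) ≡ 20/20 mod 23. 20⁻¹ ≡ 15 (mod 23), so λ ≡ 1.
  x = λ² - 8 - 5 = 1 - 13 ≡ 11; y = λ·(8 - 11) - 10 ≡ 10. → (11, 10)

(11, 10)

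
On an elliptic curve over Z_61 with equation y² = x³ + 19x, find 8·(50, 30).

Write G = (50, 30).
Repeated addition: build up to 8G.
2G: tangent at (50, 30): λ = (3·50² + 19)/(2·30) ≡ 16/60. 60⁻¹ ≡ 60 (mod 61), so λ ≡ 16·60 ≡ 45.
  x = λ² - 50 - 50 = 2025 - 100 ≡ 34; y = λ·(50 - 34) - 30 ≡ 19. → (34, 19)
3G: (34, 19) + (50, 30). λ = (30 - 19)/(50 - 34) ≡ 11/16 mod 61. 16⁻¹ ≡ 42 (mod 61), so λ ≡ 35.
  x = λ² - 34 - 50 = 1225 - 84 ≡ 43; y = λ·(34 - 43) - 19 ≡ 32. → (43, 32)
4G: (43, 32) + (50, 30). λ = (30 - 32)/(50 - 43) ≡ 59/7 mod 61. 7⁻¹ ≡ 35 (mod 61), so λ ≡ 52.
  x = λ² - 43 - 50 = 2704 - 93 ≡ 49; y = λ·(43 - 49) - 32 ≡ 22. → (49, 22)
5G: (49, 22) + (50, 30). λ = (30 - 22)/(50 - 49) ≡ 8/1 mod 61. 1⁻¹ ≡ 1 (mod 61), so λ ≡ 8.
  x = λ² - 49 - 50 = 64 - 99 ≡ 26; y = λ·(49 - 26) - 22 ≡ 40. → (26, 40)
6G: (26, 40) + (50, 30). λ = (30 - 40)/(50 - 26) ≡ 51/24 mod 61. 24⁻¹ ≡ 28 (mod 61), so λ ≡ 25.
  x = λ² - 26 - 50 = 625 - 76 ≡ 0; y = λ·(26 - 0) - 40 ≡ 0. → (0, 0)
7G: (0, 0) + (50, 30). λ = (30 - 0)/(50 - 0) ≡ 30/50 mod 61. 50⁻¹ ≡ 11 (mod 61), so λ ≡ 25.
  x = λ² - 0 - 50 = 625 - 50 ≡ 26; y = λ·(0 - 26) - 0 ≡ 21. → (26, 21)
8G: (26, 21) + (50, 30). λ = (30 - 21)/(50 - 26) ≡ 9/24 mod 61. 24⁻¹ ≡ 28 (mod 61), so λ ≡ 8.
  x = λ² - 26 - 50 = 64 - 76 ≡ 49; y = λ·(26 - 49) - 21 ≡ 39. → (49, 39)

(49, 39)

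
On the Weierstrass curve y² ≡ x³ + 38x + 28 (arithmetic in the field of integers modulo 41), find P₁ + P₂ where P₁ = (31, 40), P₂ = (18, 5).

(31, 40) + (18, 5). λ = (5 - 40)/(18 - 31) ≡ 6/28 mod 41. 28⁻¹ ≡ 22 (mod 41) since 28·22 = 616 ≡ 1, so λ ≡ 9.
  x = λ² - 31 - 18 = 81 - 49 ≡ 32; y = λ·(31 - 32) - 40 ≡ 33. → (32, 33)

(32, 33)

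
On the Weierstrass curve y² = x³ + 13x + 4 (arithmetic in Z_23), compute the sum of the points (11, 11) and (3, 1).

(12, 5)

(11, 11) + (3, 1). λ = (1 - 11)/(3 - 11) ≡ 13/15 mod 23. 15⁻¹ ≡ 20 (mod 23), so λ ≡ 7.
  x = λ² - 11 - 3 = 49 - 14 ≡ 12; y = λ·(11 - 12) - 11 ≡ 5. → (12, 5)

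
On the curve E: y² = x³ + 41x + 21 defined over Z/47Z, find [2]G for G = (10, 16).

(22, 3)

tangent at (10, 16): λ = (3·10² + 41)/(2·16) ≡ 12/32. 32⁻¹ ≡ 25 (mod 47), so λ ≡ 12·25 ≡ 18.
  x = λ² - 10 - 10 = 324 - 20 ≡ 22; y = λ·(10 - 22) - 16 ≡ 3. → (22, 3)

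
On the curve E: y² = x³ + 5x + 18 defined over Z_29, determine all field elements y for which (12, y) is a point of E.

none

x³ + 5x + 18 = 1806 ≡ 8 (mod 29).
8 is a non-residue mod 29; no y exists.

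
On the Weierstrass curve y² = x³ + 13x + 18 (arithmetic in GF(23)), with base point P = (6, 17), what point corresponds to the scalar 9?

(6, 17)

Repeated addition: build up to 9P.
2P: tangent at (6, 17): λ = (3·6² + 13)/(2·17) ≡ 6/11. 11⁻¹ ≡ 21 (mod 23), so λ ≡ 6·21 ≡ 11.
  x = λ² - 6 - 6 = 121 - 12 ≡ 17; y = λ·(6 - 17) - 17 ≡ 0. → (17, 0)
3P: (17, 0) + (6, 17). λ = (17 - 0)/(6 - 17) ≡ 17/12 mod 23. 12⁻¹ ≡ 2 (mod 23), so λ ≡ 11.
  x = λ² - 17 - 6 = 121 - 23 ≡ 6; y = λ·(17 - 6) - 0 ≡ 6. → (6, 6)
4P: (6, 6) + (6, 17): same x and y₁ ≡ -y₂, so the sum is O.
5P: O + (6, 17) = (6, 17) (identity).
6P: tangent at (6, 17): λ = (3·6² + 13)/(2·17) ≡ 6/11. 11⁻¹ ≡ 21 (mod 23), so λ ≡ 6·21 ≡ 11.
  x = λ² - 6 - 6 = 121 - 12 ≡ 17; y = λ·(6 - 17) - 17 ≡ 0. → (17, 0)
7P: (17, 0) + (6, 17). λ = (17 - 0)/(6 - 17) ≡ 17/12 mod 23. 12⁻¹ ≡ 2 (mod 23), so λ ≡ 11.
  x = λ² - 17 - 6 = 121 - 23 ≡ 6; y = λ·(17 - 6) - 0 ≡ 6. → (6, 6)
8P: (6, 6) + (6, 17): same x and y₁ ≡ -y₂, so the sum is O.
9P: O + (6, 17) = (6, 17) (identity).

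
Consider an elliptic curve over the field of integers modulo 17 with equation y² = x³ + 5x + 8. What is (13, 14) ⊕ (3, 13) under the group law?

(13, 14) + (3, 13). λ = (13 - 14)/(3 - 13) ≡ 16/7 mod 17. 7⁻¹ ≡ 5 (mod 17), so λ ≡ 12.
  x = λ² - 13 - 3 = 144 - 16 ≡ 9; y = λ·(13 - 9) - 14 ≡ 0. → (9, 0)

(9, 0)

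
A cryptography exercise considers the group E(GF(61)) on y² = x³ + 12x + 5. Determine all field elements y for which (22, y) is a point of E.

none

x³ + 12x + 5 = 10917 ≡ 59 (mod 61).
59 is a non-residue mod 61; no y exists.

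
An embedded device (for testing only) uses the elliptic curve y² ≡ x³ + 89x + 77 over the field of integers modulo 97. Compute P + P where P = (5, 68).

(83, 89)

tangent at (5, 68): λ = (3·5² + 89)/(2·68) ≡ 67/39. 39⁻¹ ≡ 5 (mod 97) since 39·5 = 195 ≡ 1, so λ ≡ 67·5 ≡ 44.
  x = λ² - 5 - 5 = 1936 - 10 ≡ 83; y = λ·(5 - 83) - 68 ≡ 89. → (83, 89)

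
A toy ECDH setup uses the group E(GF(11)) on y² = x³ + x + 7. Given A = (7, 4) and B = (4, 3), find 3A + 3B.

First 3A:
Repeated addition: build up to 3A.
2A: tangent at (7, 4): λ = (3·7² + 1)/(2·4) ≡ 5/8. 8⁻¹ ≡ 7 (mod 11) since 8·7 = 56 ≡ 1, so λ ≡ 5·7 ≡ 2.
  x = λ² - 7 - 7 = 4 - 14 ≡ 1; y = λ·(7 - 1) - 4 ≡ 8. → (1, 8)
3A: (1, 8) + (7, 4). λ = (4 - 8)/(7 - 1) ≡ 7/6 mod 11. 6⁻¹ ≡ 2 (mod 11), so λ ≡ 3.
  x = λ² - 1 - 7 = 9 - 8 ≡ 1; y = λ·(1 - 1) - 8 ≡ 3. → (1, 3)
3A = (1, 3).
Next 3B:
Repeated addition: build up to 3B.
2B: tangent at (4, 3): λ = (3·4² + 1)/(2·3) ≡ 5/6. 6⁻¹ ≡ 2 (mod 11) since 6·2 = 12 ≡ 1, so λ ≡ 5·2 ≡ 10.
  x = λ² - 4 - 4 = 100 - 8 ≡ 4; y = λ·(4 - 4) - 3 ≡ 8. → (4, 8)
3B: (4, 8) + (4, 3): same x and y₁ ≡ -y₂, so the sum is O.
3B = O.
Finally 3A + 3B:
(1, 3) + O = (1, 3) (identity).

(1, 3)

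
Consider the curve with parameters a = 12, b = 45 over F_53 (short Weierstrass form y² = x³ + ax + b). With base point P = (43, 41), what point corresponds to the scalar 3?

(42, 15)

Repeated addition: build up to 3P.
2P: tangent at (43, 41): λ = (3·43² + 12)/(2·41) ≡ 47/29. 29⁻¹ ≡ 11 (mod 53), so λ ≡ 47·11 ≡ 40.
  x = λ² - 43 - 43 = 1600 - 86 ≡ 30; y = λ·(43 - 30) - 41 ≡ 2. → (30, 2)
3P: (30, 2) + (43, 41). λ = (41 - 2)/(43 - 30) ≡ 39/13 mod 53. 13⁻¹ ≡ 49 (mod 53) since 13·49 = 637 ≡ 1, so λ ≡ 3.
  x = λ² - 30 - 43 = 9 - 73 ≡ 42; y = λ·(30 - 42) - 2 ≡ 15. → (42, 15)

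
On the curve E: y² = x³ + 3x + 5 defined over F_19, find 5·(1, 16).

Write G = (1, 16).
Double-and-add on 5 = (101)₂. Start with G = (1, 16) for the leading 1-bit.
double: tangent at (1, 16): λ = (3·1² + 3)/(2·16) ≡ 6/13. 13⁻¹ ≡ 3 (mod 19), so λ ≡ 6·3 ≡ 18.
  x = λ² - 1 - 1 = 324 - 2 ≡ 18; y = λ·(1 - 18) - 16 ≡ 1. → (18, 1)
double: tangent at (18, 1): λ = (3·18² + 3)/(2·1) ≡ 6/2. 2⁻¹ ≡ 10 (mod 19) since 2·10 = 20 ≡ 1, so λ ≡ 6·10 ≡ 3.
  x = λ² - 18 - 18 = 9 - 36 ≡ 11; y = λ·(18 - 11) - 1 ≡ 1. → (11, 1)
add G: (11, 1) + (1, 16). λ = (16 - 1)/(1 - 11) ≡ 15/9 mod 19. 9⁻¹ ≡ 17 (mod 19), so λ ≡ 8.
  x = λ² - 11 - 1 = 64 - 12 ≡ 14; y = λ·(11 - 14) - 1 ≡ 13. → (14, 13)

(14, 13)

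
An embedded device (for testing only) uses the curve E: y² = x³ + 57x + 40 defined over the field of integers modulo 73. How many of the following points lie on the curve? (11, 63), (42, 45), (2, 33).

1

(11, 63): 63² ≡ 27, rhs ≡ 27 → on.
(42, 45): 45² ≡ 54, rhs ≡ 18 → off.
(2, 33): 33² ≡ 67, rhs ≡ 16 → off.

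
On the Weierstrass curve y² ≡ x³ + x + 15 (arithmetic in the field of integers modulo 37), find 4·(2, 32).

Write P = (2, 32).
Repeated addition: build up to 4P.
2P: tangent at (2, 32): λ = (3·2² + 1)/(2·32) ≡ 13/27. 27⁻¹ ≡ 11 (mod 37), so λ ≡ 13·11 ≡ 32.
  x = λ² - 2 - 2 = 1024 - 4 ≡ 21; y = λ·(2 - 21) - 32 ≡ 26. → (21, 26)
3P: (21, 26) + (2, 32). λ = (32 - 26)/(2 - 21) ≡ 6/18 mod 37. 18⁻¹ ≡ 35 (mod 37) since 18·35 = 630 ≡ 1, so λ ≡ 25.
  x = λ² - 21 - 2 = 625 - 23 ≡ 10; y = λ·(21 - 10) - 26 ≡ 27. → (10, 27)
4P: (10, 27) + (2, 32). λ = (32 - 27)/(2 - 10) ≡ 5/29 mod 37. 29⁻¹ ≡ 23 (mod 37) since 29·23 = 667 ≡ 1, so λ ≡ 4.
  x = λ² - 10 - 2 = 16 - 12 ≡ 4; y = λ·(10 - 4) - 27 ≡ 34. → (4, 34)

(4, 34)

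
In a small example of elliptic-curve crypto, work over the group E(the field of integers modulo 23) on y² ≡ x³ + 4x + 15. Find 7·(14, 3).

Write G = (14, 3).
Double-and-add on 7 = (111)₂. Start with G = (14, 3) for the leading 1-bit.
double: tangent at (14, 3): λ = (3·14² + 4)/(2·3) ≡ 17/6. 6⁻¹ ≡ 4 (mod 23), so λ ≡ 17·4 ≡ 22.
  x = λ² - 14 - 14 = 484 - 28 ≡ 19; y = λ·(14 - 19) - 3 ≡ 2. → (19, 2)
add G: (19, 2) + (14, 3). λ = (3 - 2)/(14 - 19) ≡ 1/18 mod 23. 18⁻¹ ≡ 9 (mod 23), so λ ≡ 9.
  x = λ² - 19 - 14 = 81 - 33 ≡ 2; y = λ·(19 - 2) - 2 ≡ 13. → (2, 13)
double: tangent at (2, 13): λ = (3·2² + 4)/(2·13) ≡ 16/3. 3⁻¹ ≡ 8 (mod 23), so λ ≡ 16·8 ≡ 13.
  x = λ² - 2 - 2 = 169 - 4 ≡ 4; y = λ·(2 - 4) - 13 ≡ 7. → (4, 7)
add G: (4, 7) + (14, 3). λ = (3 - 7)/(14 - 4) ≡ 19/10 mod 23. 10⁻¹ ≡ 7 (mod 23), so λ ≡ 18.
  x = λ² - 4 - 14 = 324 - 18 ≡ 7; y = λ·(4 - 7) - 7 ≡ 8. → (7, 8)

(7, 8)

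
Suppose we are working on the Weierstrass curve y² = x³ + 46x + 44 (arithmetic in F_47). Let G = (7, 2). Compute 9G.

Double-and-add on 9 = (1001)₂. Start with G = (7, 2) for the leading 1-bit.
double: tangent at (7, 2): λ = (3·7² + 46)/(2·2) ≡ 5/4. 4⁻¹ ≡ 12 (mod 47) since 4·12 = 48 ≡ 1, so λ ≡ 5·12 ≡ 13.
  x = λ² - 7 - 7 = 169 - 14 ≡ 14; y = λ·(7 - 14) - 2 ≡ 1. → (14, 1)
double: tangent at (14, 1): λ = (3·14² + 46)/(2·1) ≡ 23/2. 2⁻¹ ≡ 24 (mod 47), so λ ≡ 23·24 ≡ 35.
  x = λ² - 14 - 14 = 1225 - 28 ≡ 22; y = λ·(14 - 22) - 1 ≡ 1. → (22, 1)
double: tangent at (22, 1): λ = (3·22² + 46)/(2·1) ≡ 41/2. 2⁻¹ ≡ 24 (mod 47), so λ ≡ 41·24 ≡ 44.
  x = λ² - 22 - 22 = 1936 - 44 ≡ 12; y = λ·(22 - 12) - 1 ≡ 16. → (12, 16)
add G: (12, 16) + (7, 2). λ = (2 - 16)/(7 - 12) ≡ 33/42 mod 47. 42⁻¹ ≡ 28 (mod 47), so λ ≡ 31.
  x = λ² - 12 - 7 = 961 - 19 ≡ 2; y = λ·(12 - 2) - 16 ≡ 12. → (2, 12)

(2, 12)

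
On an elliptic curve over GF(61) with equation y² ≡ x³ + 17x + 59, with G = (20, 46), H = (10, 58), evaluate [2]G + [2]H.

First 2G:
Repeated addition: build up to 2G.
2G: tangent at (20, 46): λ = (3·20² + 17)/(2·46) ≡ 58/31. 31⁻¹ ≡ 2 (mod 61) since 31·2 = 62 ≡ 1, so λ ≡ 58·2 ≡ 55.
  x = λ² - 20 - 20 = 3025 - 40 ≡ 57; y = λ·(20 - 57) - 46 ≡ 54. → (57, 54)
2G = (57, 54).
Next 2H:
Repeated addition: build up to 2H.
2H: tangent at (10, 58): λ = (3·10² + 17)/(2·58) ≡ 12/55. 55⁻¹ ≡ 10 (mod 61), so λ ≡ 12·10 ≡ 59.
  x = λ² - 10 - 10 = 3481 - 20 ≡ 45; y = λ·(10 - 45) - 58 ≡ 12. → (45, 12)
2H = (45, 12).
Finally 2G + 2H:
(57, 54) + (45, 12). λ = (12 - 54)/(45 - 57) ≡ 19/49 mod 61. 49⁻¹ ≡ 5 (mod 61), so λ ≡ 34.
  x = λ² - 57 - 45 = 1156 - 102 ≡ 17; y = λ·(57 - 17) - 54 ≡ 25. → (17, 25)

(17, 25)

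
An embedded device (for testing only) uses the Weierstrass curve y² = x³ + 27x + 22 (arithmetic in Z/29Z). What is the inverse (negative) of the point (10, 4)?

-(10, 4) = (10, -4 mod 29) = (10, 25).

(10, 25)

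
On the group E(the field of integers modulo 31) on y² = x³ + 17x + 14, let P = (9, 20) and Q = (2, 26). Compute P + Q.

(9, 20) + (2, 26). λ = (26 - 20)/(2 - 9) ≡ 6/24 mod 31. 24⁻¹ ≡ 22 (mod 31), so λ ≡ 8.
  x = λ² - 9 - 2 = 64 - 11 ≡ 22; y = λ·(9 - 22) - 20 ≡ 0. → (22, 0)

(22, 0)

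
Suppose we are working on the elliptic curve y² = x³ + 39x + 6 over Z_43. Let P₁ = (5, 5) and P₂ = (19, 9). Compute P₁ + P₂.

(34, 42)

(5, 5) + (19, 9). λ = (9 - 5)/(19 - 5) ≡ 4/14 mod 43. 14⁻¹ ≡ 40 (mod 43), so λ ≡ 31.
  x = λ² - 5 - 19 = 961 - 24 ≡ 34; y = λ·(5 - 34) - 5 ≡ 42. → (34, 42)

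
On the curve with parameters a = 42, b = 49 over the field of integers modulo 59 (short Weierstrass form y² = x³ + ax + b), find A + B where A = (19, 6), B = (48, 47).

(49, 35)

(19, 6) + (48, 47). λ = (47 - 6)/(48 - 19) ≡ 41/29 mod 59. 29⁻¹ ≡ 57 (mod 59), so λ ≡ 36.
  x = λ² - 19 - 48 = 1296 - 67 ≡ 49; y = λ·(19 - 49) - 6 ≡ 35. → (49, 35)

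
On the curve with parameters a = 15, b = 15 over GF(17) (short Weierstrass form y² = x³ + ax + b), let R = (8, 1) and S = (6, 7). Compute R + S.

(12, 11)

(8, 1) + (6, 7). λ = (7 - 1)/(6 - 8) ≡ 6/15 mod 17. 15⁻¹ ≡ 8 (mod 17), so λ ≡ 14.
  x = λ² - 8 - 6 = 196 - 14 ≡ 12; y = λ·(8 - 12) - 1 ≡ 11. → (12, 11)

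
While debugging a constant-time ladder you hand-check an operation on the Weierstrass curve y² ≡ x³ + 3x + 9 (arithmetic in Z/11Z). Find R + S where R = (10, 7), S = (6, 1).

(10, 7) + (6, 1). λ = (1 - 7)/(6 - 10) ≡ 5/7 mod 11. 7⁻¹ ≡ 8 (mod 11) since 7·8 = 56 ≡ 1, so λ ≡ 7.
  x = λ² - 10 - 6 = 49 - 16 ≡ 0; y = λ·(10 - 0) - 7 ≡ 8. → (0, 8)

(0, 8)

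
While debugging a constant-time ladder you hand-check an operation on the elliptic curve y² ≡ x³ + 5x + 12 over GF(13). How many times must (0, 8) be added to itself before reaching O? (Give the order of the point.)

8

2P: tangent at (0, 8): λ = (3·0² + 5)/(2·8) ≡ 5/3. 3⁻¹ ≡ 9 (mod 13), so λ ≡ 5·9 ≡ 6.
  x = λ² - 0 - 0 = 36 - 0 ≡ 10; y = λ·(0 - 10) - 8 ≡ 10. → (10, 10)
3P: (10, 10) + (0, 8). λ = (8 - 10)/(0 - 10) ≡ 11/3 mod 13. 3⁻¹ ≡ 9 (mod 13) since 3·9 = 27 ≡ 1, so λ ≡ 8.
  x = λ² - 10 - 0 = 64 - 10 ≡ 2; y = λ·(10 - 2) - 10 ≡ 2. → (2, 2)
4P: (2, 2) + (0, 8). λ = (8 - 2)/(0 - 2) ≡ 6/11 mod 13. 11⁻¹ ≡ 6 (mod 13) since 11·6 = 66 ≡ 1, so λ ≡ 10.
  x = λ² - 2 - 0 = 100 - 2 ≡ 7; y = λ·(2 - 7) - 2 ≡ 0. → (7, 0)
5P: (7, 0) + (0, 8). λ = (8 - 0)/(0 - 7) ≡ 8/6 mod 13. 6⁻¹ ≡ 11 (mod 13), so λ ≡ 10.
  x = λ² - 7 - 0 = 100 - 7 ≡ 2; y = λ·(7 - 2) - 0 ≡ 11. → (2, 11)
6P: (2, 11) + (0, 8). λ = (8 - 11)/(0 - 2) ≡ 10/11 mod 13. 11⁻¹ ≡ 6 (mod 13), so λ ≡ 8.
  x = λ² - 2 - 0 = 64 - 2 ≡ 10; y = λ·(2 - 10) - 11 ≡ 3. → (10, 3)
7P: (10, 3) + (0, 8). λ = (8 - 3)/(0 - 10) ≡ 5/3 mod 13. 3⁻¹ ≡ 9 (mod 13), so λ ≡ 6.
  x = λ² - 10 - 0 = 36 - 10 ≡ 0; y = λ·(10 - 0) - 3 ≡ 5. → (0, 5)
8P: (0, 5) + (0, 8): same x and y₁ ≡ -y₂, so the sum is O.
8P = O, so the order is 8.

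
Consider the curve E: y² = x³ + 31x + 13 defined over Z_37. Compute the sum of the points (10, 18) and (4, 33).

(20, 7)

(10, 18) + (4, 33). λ = (33 - 18)/(4 - 10) ≡ 15/31 mod 37. 31⁻¹ ≡ 6 (mod 37), so λ ≡ 16.
  x = λ² - 10 - 4 = 256 - 14 ≡ 20; y = λ·(10 - 20) - 18 ≡ 7. → (20, 7)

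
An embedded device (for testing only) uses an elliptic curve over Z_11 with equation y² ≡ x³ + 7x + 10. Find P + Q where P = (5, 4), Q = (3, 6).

(4, 6)

(5, 4) + (3, 6). λ = (6 - 4)/(3 - 5) ≡ 2/9 mod 11. 9⁻¹ ≡ 5 (mod 11) since 9·5 = 45 ≡ 1, so λ ≡ 10.
  x = λ² - 5 - 3 = 100 - 8 ≡ 4; y = λ·(5 - 4) - 4 ≡ 6. → (4, 6)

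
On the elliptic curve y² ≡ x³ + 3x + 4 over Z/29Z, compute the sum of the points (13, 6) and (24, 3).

(13, 6) + (24, 3). λ = (3 - 6)/(24 - 13) ≡ 26/11 mod 29. 11⁻¹ ≡ 8 (mod 29), so λ ≡ 5.
  x = λ² - 13 - 24 = 25 - 37 ≡ 17; y = λ·(13 - 17) - 6 ≡ 3. → (17, 3)

(17, 3)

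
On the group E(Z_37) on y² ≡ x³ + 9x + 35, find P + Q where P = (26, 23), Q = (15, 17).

(7, 21)

(26, 23) + (15, 17). λ = (17 - 23)/(15 - 26) ≡ 31/26 mod 37. 26⁻¹ ≡ 10 (mod 37), so λ ≡ 14.
  x = λ² - 26 - 15 = 196 - 41 ≡ 7; y = λ·(26 - 7) - 23 ≡ 21. → (7, 21)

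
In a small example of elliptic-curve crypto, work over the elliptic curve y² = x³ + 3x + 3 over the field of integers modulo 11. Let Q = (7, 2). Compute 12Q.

Repeated addition: build up to 12Q.
2Q: tangent at (7, 2): λ = (3·7² + 3)/(2·2) ≡ 7/4. 4⁻¹ ≡ 3 (mod 11), so λ ≡ 7·3 ≡ 10.
  x = λ² - 7 - 7 = 100 - 14 ≡ 9; y = λ·(7 - 9) - 2 ≡ 0. → (9, 0)
3Q: (9, 0) + (7, 2). λ = (2 - 0)/(7 - 9) ≡ 2/9 mod 11. 9⁻¹ ≡ 5 (mod 11), so λ ≡ 10.
  x = λ² - 9 - 7 = 100 - 16 ≡ 7; y = λ·(9 - 7) - 0 ≡ 9. → (7, 9)
4Q: (7, 9) + (7, 2): same x and y₁ ≡ -y₂, so the sum is ∞.
5Q: ∞ + (7, 2) = (7, 2) (identity).
6Q: tangent at (7, 2): λ = (3·7² + 3)/(2·2) ≡ 7/4. 4⁻¹ ≡ 3 (mod 11), so λ ≡ 7·3 ≡ 10.
  x = λ² - 7 - 7 = 100 - 14 ≡ 9; y = λ·(7 - 9) - 2 ≡ 0. → (9, 0)
7Q: (9, 0) + (7, 2). λ = (2 - 0)/(7 - 9) ≡ 2/9 mod 11. 9⁻¹ ≡ 5 (mod 11), so λ ≡ 10.
  x = λ² - 9 - 7 = 100 - 16 ≡ 7; y = λ·(9 - 7) - 0 ≡ 9. → (7, 9)
8Q: (7, 9) + (7, 2): same x and y₁ ≡ -y₂, so the sum is ∞.
9Q: ∞ + (7, 2) = (7, 2) (identity).
10Q: tangent at (7, 2): λ = (3·7² + 3)/(2·2) ≡ 7/4. 4⁻¹ ≡ 3 (mod 11), so λ ≡ 7·3 ≡ 10.
  x = λ² - 7 - 7 = 100 - 14 ≡ 9; y = λ·(7 - 9) - 2 ≡ 0. → (9, 0)
11Q: (9, 0) + (7, 2). λ = (2 - 0)/(7 - 9) ≡ 2/9 mod 11. 9⁻¹ ≡ 5 (mod 11), so λ ≡ 10.
  x = λ² - 9 - 7 = 100 - 16 ≡ 7; y = λ·(9 - 7) - 0 ≡ 9. → (7, 9)
12Q: (7, 9) + (7, 2): same x and y₁ ≡ -y₂, so the sum is ∞.

O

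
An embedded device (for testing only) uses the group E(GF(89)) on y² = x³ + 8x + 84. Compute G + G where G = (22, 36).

tangent at (22, 36): λ = (3·22² + 8)/(2·36) ≡ 36/72. 72⁻¹ ≡ 68 (mod 89) since 72·68 = 4896 ≡ 1, so λ ≡ 36·68 ≡ 45.
  x = λ² - 22 - 22 = 2025 - 44 ≡ 23; y = λ·(22 - 23) - 36 ≡ 8. → (23, 8)

(23, 8)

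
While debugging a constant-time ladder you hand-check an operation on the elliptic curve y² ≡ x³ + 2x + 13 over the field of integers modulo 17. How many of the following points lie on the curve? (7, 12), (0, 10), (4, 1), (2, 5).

(7, 12): 12² ≡ 8, rhs ≡ 13 → off.
(0, 10): 10² ≡ 15, rhs ≡ 13 → off.
(4, 1): 1² ≡ 1, rhs ≡ 0 → off.
(2, 5): 5² ≡ 8, rhs ≡ 8 → on.

1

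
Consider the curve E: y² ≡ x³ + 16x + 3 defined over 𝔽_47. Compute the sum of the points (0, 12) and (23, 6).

(0, 12) + (23, 6). λ = (6 - 12)/(23 - 0) ≡ 41/23 mod 47. 23⁻¹ ≡ 45 (mod 47), so λ ≡ 12.
  x = λ² - 0 - 23 = 144 - 23 ≡ 27; y = λ·(0 - 27) - 12 ≡ 40. → (27, 40)

(27, 40)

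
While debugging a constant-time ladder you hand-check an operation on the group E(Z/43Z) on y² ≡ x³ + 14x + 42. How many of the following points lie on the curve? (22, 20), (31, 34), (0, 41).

1

(22, 20): 20² ≡ 13, rhs ≡ 33 → off.
(31, 34): 34² ≡ 38, rhs ≡ 38 → on.
(0, 41): 41² ≡ 4, rhs ≡ 42 → off.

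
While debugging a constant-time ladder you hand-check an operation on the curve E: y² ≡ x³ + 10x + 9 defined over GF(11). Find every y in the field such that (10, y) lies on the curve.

x³ + 10x + 9 = 1109 ≡ 9 (mod 11).
Square roots of 9 mod 11: 3 and 8 (since 3² = 9 ≡ 9).

3, 8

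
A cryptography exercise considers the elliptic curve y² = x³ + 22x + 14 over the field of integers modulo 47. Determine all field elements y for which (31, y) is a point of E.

x³ + 22x + 14 = 30487 ≡ 31 (mod 47).
31 is a non-residue mod 47; no y exists.

none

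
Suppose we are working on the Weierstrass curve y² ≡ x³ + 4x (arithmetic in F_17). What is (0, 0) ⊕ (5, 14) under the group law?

(11, 10)

(0, 0) + (5, 14). λ = (14 - 0)/(5 - 0) ≡ 14/5 mod 17. 5⁻¹ ≡ 7 (mod 17) since 5·7 = 35 ≡ 1, so λ ≡ 13.
  x = λ² - 0 - 5 = 169 - 5 ≡ 11; y = λ·(0 - 11) - 0 ≡ 10. → (11, 10)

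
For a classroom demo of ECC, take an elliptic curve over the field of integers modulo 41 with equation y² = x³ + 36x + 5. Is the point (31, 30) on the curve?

y² = 30² ≡ 39; x³ + 36x + 5 = 30912 ≡ 39 (mod 41). 39 = 39.

yes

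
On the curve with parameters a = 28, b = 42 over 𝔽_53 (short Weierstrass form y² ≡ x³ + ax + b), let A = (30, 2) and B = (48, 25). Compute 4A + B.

(9, 49)

First 4A:
Repeated addition: build up to 4A.
2A: tangent at (30, 2): λ = (3·30² + 28)/(2·2) ≡ 25/4. 4⁻¹ ≡ 40 (mod 53), so λ ≡ 25·40 ≡ 46.
  x = λ² - 30 - 30 = 2116 - 60 ≡ 42; y = λ·(30 - 42) - 2 ≡ 29. → (42, 29)
3A: (42, 29) + (30, 2). λ = (2 - 29)/(30 - 42) ≡ 26/41 mod 53. 41⁻¹ ≡ 22 (mod 53) since 41·22 = 902 ≡ 1, so λ ≡ 42.
  x = λ² - 42 - 30 = 1764 - 72 ≡ 49; y = λ·(42 - 49) - 29 ≡ 48. → (49, 48)
4A: (49, 48) + (30, 2). λ = (2 - 48)/(30 - 49) ≡ 7/34 mod 53. 34⁻¹ ≡ 39 (mod 53), so λ ≡ 8.
  x = λ² - 49 - 30 = 64 - 79 ≡ 38; y = λ·(49 - 38) - 48 ≡ 40. → (38, 40)
4A = (38, 40).
Finally 4A + B:
(38, 40) + (48, 25). λ = (25 - 40)/(48 - 38) ≡ 38/10 mod 53. 10⁻¹ ≡ 16 (mod 53), so λ ≡ 25.
  x = λ² - 38 - 48 = 625 - 86 ≡ 9; y = λ·(38 - 9) - 40 ≡ 49. → (9, 49)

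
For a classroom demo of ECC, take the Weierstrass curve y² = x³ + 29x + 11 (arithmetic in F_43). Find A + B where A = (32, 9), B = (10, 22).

(32, 9) + (10, 22). λ = (22 - 9)/(10 - 32) ≡ 13/21 mod 43. 21⁻¹ ≡ 41 (mod 43), so λ ≡ 17.
  x = λ² - 32 - 10 = 289 - 42 ≡ 32; y = λ·(32 - 32) - 9 ≡ 34. → (32, 34)

(32, 34)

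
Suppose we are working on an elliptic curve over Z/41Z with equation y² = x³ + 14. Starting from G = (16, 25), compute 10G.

Repeated addition: build up to 10G.
2G: tangent at (16, 25): λ = (3·16² + 0)/(2·25) ≡ 30/9. 9⁻¹ ≡ 32 (mod 41) since 9·32 = 288 ≡ 1, so λ ≡ 30·32 ≡ 17.
  x = λ² - 16 - 16 = 289 - 32 ≡ 11; y = λ·(16 - 11) - 25 ≡ 19. → (11, 19)
3G: (11, 19) + (16, 25). λ = (25 - 19)/(16 - 11) ≡ 6/5 mod 41. 5⁻¹ ≡ 33 (mod 41) since 5·33 = 165 ≡ 1, so λ ≡ 34.
  x = λ² - 11 - 16 = 1156 - 27 ≡ 22; y = λ·(11 - 22) - 19 ≡ 17. → (22, 17)
4G: (22, 17) + (16, 25). λ = (25 - 17)/(16 - 22) ≡ 8/35 mod 41. 35⁻¹ ≡ 34 (mod 41), so λ ≡ 26.
  x = λ² - 22 - 16 = 676 - 38 ≡ 23; y = λ·(22 - 23) - 17 ≡ 39. → (23, 39)
5G: (23, 39) + (16, 25). λ = (25 - 39)/(16 - 23) ≡ 27/34 mod 41. 34⁻¹ ≡ 35 (mod 41), so λ ≡ 2.
  x = λ² - 23 - 16 = 4 - 39 ≡ 6; y = λ·(23 - 6) - 39 ≡ 36. → (6, 36)
6G: (6, 36) + (16, 25). λ = (25 - 36)/(16 - 6) ≡ 30/10 mod 41. 10⁻¹ ≡ 37 (mod 41), so λ ≡ 3.
  x = λ² - 6 - 16 = 9 - 22 ≡ 28; y = λ·(6 - 28) - 36 ≡ 21. → (28, 21)
7G: (28, 21) + (16, 25). λ = (25 - 21)/(16 - 28) ≡ 4/29 mod 41. 29⁻¹ ≡ 17 (mod 41) since 29·17 = 493 ≡ 1, so λ ≡ 27.
  x = λ² - 28 - 16 = 729 - 44 ≡ 29; y = λ·(28 - 29) - 21 ≡ 34. → (29, 34)
8G: (29, 34) + (16, 25). λ = (25 - 34)/(16 - 29) ≡ 32/28 mod 41. 28⁻¹ ≡ 22 (mod 41) since 28·22 = 616 ≡ 1, so λ ≡ 7.
  x = λ² - 29 - 16 = 49 - 45 ≡ 4; y = λ·(29 - 4) - 34 ≡ 18. → (4, 18)
9G: (4, 18) + (16, 25). λ = (25 - 18)/(16 - 4) ≡ 7/12 mod 41. 12⁻¹ ≡ 24 (mod 41), so λ ≡ 4.
  x = λ² - 4 - 16 = 16 - 20 ≡ 37; y = λ·(4 - 37) - 18 ≡ 14. → (37, 14)
10G: (37, 14) + (16, 25). λ = (25 - 14)/(16 - 37) ≡ 11/20 mod 41. 20⁻¹ ≡ 39 (mod 41), so λ ≡ 19.
  x = λ² - 37 - 16 = 361 - 53 ≡ 21; y = λ·(37 - 21) - 14 ≡ 3. → (21, 3)

(21, 3)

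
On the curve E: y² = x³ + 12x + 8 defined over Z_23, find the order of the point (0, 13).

2P: tangent at (0, 13): λ = (3·0² + 12)/(2·13) ≡ 12/3. 3⁻¹ ≡ 8 (mod 23) since 3·8 = 24 ≡ 1, so λ ≡ 12·8 ≡ 4.
  x = λ² - 0 - 0 = 16 - 0 ≡ 16; y = λ·(0 - 16) - 13 ≡ 15. → (16, 15)
3P: (16, 15) + (0, 13). λ = (13 - 15)/(0 - 16) ≡ 21/7 mod 23. 7⁻¹ ≡ 10 (mod 23), so λ ≡ 3.
  x = λ² - 16 - 0 = 9 - 16 ≡ 16; y = λ·(16 - 16) - 15 ≡ 8. → (16, 8)
4P: (16, 8) + (0, 13). λ = (13 - 8)/(0 - 16) ≡ 5/7 mod 23. 7⁻¹ ≡ 10 (mod 23), so λ ≡ 4.
  x = λ² - 16 - 0 = 16 - 16 ≡ 0; y = λ·(16 - 0) - 8 ≡ 10. → (0, 10)
5P: (0, 10) + (0, 13): same x and y₁ ≡ -y₂, so the sum is the point at infinity.
5P = the point at infinity, so the order is 5.

5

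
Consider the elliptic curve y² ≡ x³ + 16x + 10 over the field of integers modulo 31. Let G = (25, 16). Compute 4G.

Repeated addition: build up to 4G.
2G: tangent at (25, 16): λ = (3·25² + 16)/(2·16) ≡ 0/1. 1⁻¹ ≡ 1 (mod 31), so λ ≡ 0·1 ≡ 0.
  x = λ² - 25 - 25 = 0 - 50 ≡ 12; y = λ·(25 - 12) - 16 ≡ 15. → (12, 15)
3G: (12, 15) + (25, 16). λ = (16 - 15)/(25 - 12) ≡ 1/13 mod 31. 13⁻¹ ≡ 12 (mod 31), so λ ≡ 12.
  x = λ² - 12 - 25 = 144 - 37 ≡ 14; y = λ·(12 - 14) - 15 ≡ 23. → (14, 23)
4G: (14, 23) + (25, 16). λ = (16 - 23)/(25 - 14) ≡ 24/11 mod 31. 11⁻¹ ≡ 17 (mod 31) since 11·17 = 187 ≡ 1, so λ ≡ 5.
  x = λ² - 14 - 25 = 25 - 39 ≡ 17; y = λ·(14 - 17) - 23 ≡ 24. → (17, 24)

(17, 24)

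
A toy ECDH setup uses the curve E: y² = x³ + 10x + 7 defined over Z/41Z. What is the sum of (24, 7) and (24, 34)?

The two points share x = 24 and their y-coordinates satisfy 7 + 34 ≡ 0 (mod 41), so they are inverses. Their sum is the point at infinity.

O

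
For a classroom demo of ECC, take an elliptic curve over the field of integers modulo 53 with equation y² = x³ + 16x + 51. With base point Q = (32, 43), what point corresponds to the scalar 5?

(36, 22)

Double-and-add on 5 = (101)₂. Start with Q = (32, 43) for the leading 1-bit.
double: tangent at (32, 43): λ = (3·32² + 16)/(2·43) ≡ 14/33. 33⁻¹ ≡ 45 (mod 53), so λ ≡ 14·45 ≡ 47.
  x = λ² - 32 - 32 = 2209 - 64 ≡ 25; y = λ·(32 - 25) - 43 ≡ 21. → (25, 21)
double: tangent at (25, 21): λ = (3·25² + 16)/(2·21) ≡ 36/42. 42⁻¹ ≡ 24 (mod 53) since 42·24 = 1008 ≡ 1, so λ ≡ 36·24 ≡ 16.
  x = λ² - 25 - 25 = 256 - 50 ≡ 47; y = λ·(25 - 47) - 21 ≡ 51. → (47, 51)
add Q: (47, 51) + (32, 43). λ = (43 - 51)/(32 - 47) ≡ 45/38 mod 53. 38⁻¹ ≡ 7 (mod 53) since 38·7 = 266 ≡ 1, so λ ≡ 50.
  x = λ² - 47 - 32 = 2500 - 79 ≡ 36; y = λ·(47 - 36) - 51 ≡ 22. → (36, 22)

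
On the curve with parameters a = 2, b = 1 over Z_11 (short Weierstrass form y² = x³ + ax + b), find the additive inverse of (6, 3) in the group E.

-(6, 3) = (6, -3 mod 11) = (6, 8).

(6, 8)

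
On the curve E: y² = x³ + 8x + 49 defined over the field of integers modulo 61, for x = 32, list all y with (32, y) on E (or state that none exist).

x³ + 8x + 49 = 33073 ≡ 11 (mod 61).
11 is a non-residue mod 61; no y exists.

none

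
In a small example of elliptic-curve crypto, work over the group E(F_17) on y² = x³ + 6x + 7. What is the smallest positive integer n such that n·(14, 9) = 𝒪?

10

2P: tangent at (14, 9): λ = (3·14² + 6)/(2·9) ≡ 16/1. 1⁻¹ ≡ 1 (mod 17), so λ ≡ 16·1 ≡ 16.
  x = λ² - 14 - 14 = 256 - 28 ≡ 7; y = λ·(14 - 7) - 9 ≡ 1. → (7, 1)
3P: (7, 1) + (14, 9). λ = (9 - 1)/(14 - 7) ≡ 8/7 mod 17. 7⁻¹ ≡ 5 (mod 17), so λ ≡ 6.
  x = λ² - 7 - 14 = 36 - 21 ≡ 15; y = λ·(7 - 15) - 1 ≡ 2. → (15, 2)
4P: (15, 2) + (14, 9). λ = (9 - 2)/(14 - 15) ≡ 7/16 mod 17. 16⁻¹ ≡ 16 (mod 17), so λ ≡ 10.
  x = λ² - 15 - 14 = 100 - 29 ≡ 3; y = λ·(15 - 3) - 2 ≡ 16. → (3, 16)
5P: (3, 16) + (14, 9). λ = (9 - 16)/(14 - 3) ≡ 10/11 mod 17. 11⁻¹ ≡ 14 (mod 17), so λ ≡ 4.
  x = λ² - 3 - 14 = 16 - 17 ≡ 16; y = λ·(3 - 16) - 16 ≡ 0. → (16, 0)
6P: (16, 0) + (14, 9). λ = (9 - 0)/(14 - 16) ≡ 9/15 mod 17. 15⁻¹ ≡ 8 (mod 17) since 15·8 = 120 ≡ 1, so λ ≡ 4.
  x = λ² - 16 - 14 = 16 - 30 ≡ 3; y = λ·(16 - 3) - 0 ≡ 1. → (3, 1)
7P: (3, 1) + (14, 9). λ = (9 - 1)/(14 - 3) ≡ 8/11 mod 17. 11⁻¹ ≡ 14 (mod 17), so λ ≡ 10.
  x = λ² - 3 - 14 = 100 - 17 ≡ 15; y = λ·(3 - 15) - 1 ≡ 15. → (15, 15)
8P: (15, 15) + (14, 9). λ = (9 - 15)/(14 - 15) ≡ 11/16 mod 17. 16⁻¹ ≡ 16 (mod 17) since 16·16 = 256 ≡ 1, so λ ≡ 6.
  x = λ² - 15 - 14 = 36 - 29 ≡ 7; y = λ·(15 - 7) - 15 ≡ 16. → (7, 16)
9P: (7, 16) + (14, 9). λ = (9 - 16)/(14 - 7) ≡ 10/7 mod 17. 7⁻¹ ≡ 5 (mod 17), so λ ≡ 16.
  x = λ² - 7 - 14 = 256 - 21 ≡ 14; y = λ·(7 - 14) - 16 ≡ 8. → (14, 8)
10P: (14, 8) + (14, 9): same x and y₁ ≡ -y₂, so the sum is 𝒪.
10P = 𝒪, so the order is 10.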